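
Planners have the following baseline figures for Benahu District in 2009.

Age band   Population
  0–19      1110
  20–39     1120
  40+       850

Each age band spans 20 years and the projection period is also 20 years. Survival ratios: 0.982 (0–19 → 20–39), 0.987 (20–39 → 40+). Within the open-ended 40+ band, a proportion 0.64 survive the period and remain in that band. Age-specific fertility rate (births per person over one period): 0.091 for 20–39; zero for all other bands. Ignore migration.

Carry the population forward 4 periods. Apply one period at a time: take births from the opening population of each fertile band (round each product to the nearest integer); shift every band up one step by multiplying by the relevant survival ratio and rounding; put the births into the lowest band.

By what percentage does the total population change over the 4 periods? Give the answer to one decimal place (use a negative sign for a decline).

After projecting period 1:
Births: 1120 × 0.091 = 102
20–39: 1110 × 0.982 = 1090
40+: 1120 × 0.987 + 850 × 0.64 = 1105 + 544 = 1649
→ [102, 1090, 1649]
After projecting period 2:
Births: 1090 × 0.091 = 99
20–39: 102 × 0.982 = 100
40+: 1090 × 0.987 + 1649 × 0.64 = 1076 + 1055 = 2131
→ [99, 100, 2131]
After projecting period 3:
Births: 100 × 0.091 = 9
20–39: 99 × 0.982 = 97
40+: 100 × 0.987 + 2131 × 0.64 = 99 + 1364 = 1463
→ [9, 97, 1463]
After projecting period 4:
Births: 97 × 0.091 = 9
20–39: 9 × 0.982 = 9
40+: 97 × 0.987 + 1463 × 0.64 = 96 + 936 = 1032
→ [9, 9, 1032]
Total: 3080 → 1050; change = -2030; percentage change = -65.9%

-65.9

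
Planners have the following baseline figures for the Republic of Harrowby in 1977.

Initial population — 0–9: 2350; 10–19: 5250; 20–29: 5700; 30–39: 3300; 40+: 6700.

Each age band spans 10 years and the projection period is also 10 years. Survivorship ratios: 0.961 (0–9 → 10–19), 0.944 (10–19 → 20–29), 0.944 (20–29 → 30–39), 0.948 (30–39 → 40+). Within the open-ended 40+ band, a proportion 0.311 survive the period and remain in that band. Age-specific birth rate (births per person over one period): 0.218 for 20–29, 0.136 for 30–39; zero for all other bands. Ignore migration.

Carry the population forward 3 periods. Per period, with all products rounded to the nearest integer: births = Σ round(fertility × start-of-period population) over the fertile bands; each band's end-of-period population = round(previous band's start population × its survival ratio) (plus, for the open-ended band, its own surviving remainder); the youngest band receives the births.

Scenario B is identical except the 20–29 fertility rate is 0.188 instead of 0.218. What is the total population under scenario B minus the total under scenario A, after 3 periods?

After projecting period 1:
Births: 5700 × 0.218 = 1243  |  3300 × 0.136 = 449 → 1692
10–19: 2350 × 0.961 = 2258
20–29: 5250 × 0.944 = 4956
30–39: 5700 × 0.944 = 5381
40+: 3300 × 0.948 + 6700 × 0.311 = 3128 + 2084 = 5212
→ [1692, 2258, 4956, 5381, 5212]
After projecting period 2:
Births: 4956 × 0.218 = 1080  |  5381 × 0.136 = 732 → 1812
10–19: 1692 × 0.961 = 1626
20–29: 2258 × 0.944 = 2132
30–39: 4956 × 0.944 = 4678
40+: 5381 × 0.948 + 5212 × 0.311 = 5101 + 1621 = 6722
→ [1812, 1626, 2132, 4678, 6722]
After projecting period 3:
Births: 2132 × 0.218 = 465  |  4678 × 0.136 = 636 → 1101
10–19: 1812 × 0.961 = 1741
20–29: 1626 × 0.944 = 1535
30–39: 2132 × 0.944 = 2013
40+: 4678 × 0.948 + 6722 × 0.311 = 4435 + 2091 = 6526
→ [1101, 1741, 1535, 2013, 6526]
Scenario A total after 3 periods: 12916
Scenario B projection —
After projecting period 1:
Births: 5700 × 0.188 = 1072  |  3300 × 0.136 = 449 → 1521
10–19: 2350 × 0.961 = 2258
20–29: 5250 × 0.944 = 4956
30–39: 5700 × 0.944 = 5381
40+: 3300 × 0.948 + 6700 × 0.311 = 3128 + 2084 = 5212
→ [1521, 2258, 4956, 5381, 5212]
After projecting period 2:
Births: 4956 × 0.188 = 932  |  5381 × 0.136 = 732 → 1664
10–19: 1521 × 0.961 = 1462
20–29: 2258 × 0.944 = 2132
30–39: 4956 × 0.944 = 4678
40+: 5381 × 0.948 + 5212 × 0.311 = 5101 + 1621 = 6722
→ [1664, 1462, 2132, 4678, 6722]
After projecting period 3:
Births: 2132 × 0.188 = 401  |  4678 × 0.136 = 636 → 1037
10–19: 1664 × 0.961 = 1599
20–29: 1462 × 0.944 = 1380
30–39: 2132 × 0.944 = 2013
40+: 4678 × 0.948 + 6722 × 0.311 = 4435 + 2091 = 6526
→ [1037, 1599, 1380, 2013, 6526]
Scenario B total after 3 periods: 12555
Difference B − A = 12555 − 12916 = -361

-361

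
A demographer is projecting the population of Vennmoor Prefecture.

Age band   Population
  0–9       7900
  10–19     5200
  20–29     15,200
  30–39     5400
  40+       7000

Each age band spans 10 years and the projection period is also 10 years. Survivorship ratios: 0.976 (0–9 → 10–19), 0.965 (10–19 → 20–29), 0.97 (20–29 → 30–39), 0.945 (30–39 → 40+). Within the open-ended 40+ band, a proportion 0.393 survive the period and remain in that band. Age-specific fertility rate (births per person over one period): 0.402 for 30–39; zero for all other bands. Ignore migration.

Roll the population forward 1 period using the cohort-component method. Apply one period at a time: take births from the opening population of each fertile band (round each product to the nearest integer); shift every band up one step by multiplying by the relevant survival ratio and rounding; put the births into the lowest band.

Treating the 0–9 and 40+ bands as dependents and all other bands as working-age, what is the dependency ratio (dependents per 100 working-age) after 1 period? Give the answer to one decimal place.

36.5

Numbering the groups 1..5 from youngest to oldest:
After projecting period 1:
Births: 5400 × 0.402 = 2171
Group 2: 7900 × 0.976 = 7710
Group 3: 5200 × 0.965 = 5018
Group 4: 15200 × 0.97 = 14744
Group 5: 5400 × 0.945 + 7000 × 0.393 = 5103 + 2751 = 7854
End of period: [2171, 7710, 5018, 14744, 7854]
Dependents (band 0–9 + band 40+) = 2171 + 7854 = 10025; working-age = 27472; ratio = 10025/27472 × 100 = 36.5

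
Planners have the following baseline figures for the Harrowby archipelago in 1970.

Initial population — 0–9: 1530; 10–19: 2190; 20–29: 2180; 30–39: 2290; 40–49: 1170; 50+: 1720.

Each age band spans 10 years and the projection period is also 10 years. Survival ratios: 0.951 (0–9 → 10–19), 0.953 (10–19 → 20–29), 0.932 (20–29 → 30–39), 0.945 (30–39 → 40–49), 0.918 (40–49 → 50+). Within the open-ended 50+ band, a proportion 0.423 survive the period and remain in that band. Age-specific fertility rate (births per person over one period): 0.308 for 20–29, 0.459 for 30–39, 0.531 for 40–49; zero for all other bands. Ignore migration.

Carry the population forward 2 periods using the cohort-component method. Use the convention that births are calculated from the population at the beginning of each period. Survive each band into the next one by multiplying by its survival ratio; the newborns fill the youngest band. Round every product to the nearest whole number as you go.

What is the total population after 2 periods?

12954

Period 1:
Births: 2180 * 0.308 = 671  |  2290 * 0.459 = 1051  |  1170 * 0.531 = 621 → total 2343
10–19: 1530 * 0.951 = 1455
20–29: 2190 * 0.953 = 2087
30–39: 2180 * 0.932 = 2032
40–49: 2290 * 0.945 = 2164
50+: 1170 * 0.918 + 1720 * 0.423 = 1074 + 728 = 1802
→ [2343, 1455, 2087, 2032, 2164, 1802]
Period 2:
Births: 2087 * 0.308 = 643  |  2032 * 0.459 = 933  |  2164 * 0.531 = 1149 → total 2725
10–19: 2343 * 0.951 = 2228
20–29: 1455 * 0.953 = 1387
30–39: 2087 * 0.932 = 1945
40–49: 2032 * 0.945 = 1920
50+: 2164 * 0.918 + 1802 * 0.423 = 1987 + 762 = 2749
→ [2725, 2228, 1387, 1945, 1920, 2749]
Total after period 2: 2725 + 2228 + 1387 + 1945 + 1920 + 2749 = 12954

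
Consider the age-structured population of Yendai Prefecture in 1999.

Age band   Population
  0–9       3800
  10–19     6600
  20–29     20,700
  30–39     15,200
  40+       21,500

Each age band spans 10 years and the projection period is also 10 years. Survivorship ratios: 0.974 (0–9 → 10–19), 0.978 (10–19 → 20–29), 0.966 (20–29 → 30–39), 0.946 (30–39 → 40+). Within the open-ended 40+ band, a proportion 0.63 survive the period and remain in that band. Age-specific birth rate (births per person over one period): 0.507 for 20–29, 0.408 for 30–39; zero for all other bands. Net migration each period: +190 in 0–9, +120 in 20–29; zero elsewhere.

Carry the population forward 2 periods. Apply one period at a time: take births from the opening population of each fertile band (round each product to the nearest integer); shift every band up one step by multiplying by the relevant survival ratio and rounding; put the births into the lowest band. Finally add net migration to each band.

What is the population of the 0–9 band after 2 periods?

11682

Period 1.
Births: 20700 * 0.507 = 10495, 15200 * 0.408 = 6202 → total 16697
10–19: 3800 * 0.974 = 3701
20–29: 6600 * 0.978 = 6455
30–39: 20700 * 0.966 = 19996
40+: 15200 * 0.946 + 21500 * 0.63 = 14379 + 13545 = 27924
Net migration: 0–9 + 190 → 16887; 20–29 + 120 → 6575
→ [16887, 3701, 6575, 19996, 27924]
Period 2.
Births: 6575 * 0.507 = 3334, 19996 * 0.408 = 8158 → total 11492
10–19: 16887 * 0.974 = 16448
20–29: 3701 * 0.978 = 3620
30–39: 6575 * 0.966 = 6351
40+: 19996 * 0.946 + 27924 * 0.63 = 18916 + 17592 = 36508
Net migration: 0–9 + 190 → 11682; 20–29 + 120 → 3740
→ [11682, 16448, 3740, 6351, 36508]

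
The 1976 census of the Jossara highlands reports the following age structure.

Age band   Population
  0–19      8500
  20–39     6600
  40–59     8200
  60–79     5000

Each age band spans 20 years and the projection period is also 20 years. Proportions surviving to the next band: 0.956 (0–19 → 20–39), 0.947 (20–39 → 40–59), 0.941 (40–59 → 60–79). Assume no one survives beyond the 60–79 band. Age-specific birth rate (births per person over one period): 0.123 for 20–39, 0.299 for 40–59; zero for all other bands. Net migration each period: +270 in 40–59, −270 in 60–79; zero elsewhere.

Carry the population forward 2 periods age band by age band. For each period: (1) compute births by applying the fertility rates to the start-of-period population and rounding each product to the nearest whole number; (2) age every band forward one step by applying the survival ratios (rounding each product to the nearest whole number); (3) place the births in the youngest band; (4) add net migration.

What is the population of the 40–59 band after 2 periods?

Let band 1 be 0–19 through band 4 = 60–79.
After projecting period 1:
Births: 6600 × 0.123 = 812, 8200 × 0.299 = 2452 — total 3264
Band 2: 8500 × 0.956 = 8126
Band 3: 6600 × 0.947 = 6250
Band 4: 8200 × 0.941 = 7716
Net migration: Band 3 + 270 → 6520; Band 4 − 270 → 7446
Giving 3264 / 8126 / 6520 / 7446.
After projecting period 2:
Births: 8126 × 0.123 = 999, 6520 × 0.299 = 1949 — total 2948
Band 2: 3264 × 0.956 = 3120
Band 3: 8126 × 0.947 = 7695
Band 4: 6520 × 0.941 = 6135
Net migration: Band 3 + 270 → 7965; Band 4 − 270 → 5865
Giving 2948 / 3120 / 7965 / 5865.

7965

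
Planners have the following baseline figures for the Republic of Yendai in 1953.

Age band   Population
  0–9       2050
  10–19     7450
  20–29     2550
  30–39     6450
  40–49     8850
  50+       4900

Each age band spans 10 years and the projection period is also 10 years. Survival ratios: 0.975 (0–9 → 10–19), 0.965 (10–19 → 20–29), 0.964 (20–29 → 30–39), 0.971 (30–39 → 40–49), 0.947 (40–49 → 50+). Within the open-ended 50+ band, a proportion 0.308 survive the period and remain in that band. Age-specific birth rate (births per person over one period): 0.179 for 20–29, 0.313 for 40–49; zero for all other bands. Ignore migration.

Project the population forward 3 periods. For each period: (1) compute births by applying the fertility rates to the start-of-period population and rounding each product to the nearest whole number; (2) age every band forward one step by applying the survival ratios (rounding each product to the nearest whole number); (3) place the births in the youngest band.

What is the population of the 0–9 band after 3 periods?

Let band 1 be 0–9 through band 6 = 50+.
— Period 1 —
Births: 2550 × 0.179 = 456 ; 8850 × 0.313 = 2770 → total 3226
Band 2: 2050 × 0.975 = 1999
Band 3: 7450 × 0.965 = 7189
Band 4: 2550 × 0.964 = 2458
Band 5: 6450 × 0.971 = 6263
Band 6: 8850 × 0.947 + 4900 × 0.308 = 8381 + 1509 = 9890
→ [3226, 1999, 7189, 2458, 6263, 9890]
— Period 2 —
Births: 7189 × 0.179 = 1287 ; 6263 × 0.313 = 1960 → total 3247
Band 2: 3226 × 0.975 = 3145
Band 3: 1999 × 0.965 = 1929
Band 4: 7189 × 0.964 = 6930
Band 5: 2458 × 0.971 = 2387
Band 6: 6263 × 0.947 + 9890 × 0.308 = 5931 + 3046 = 8977
→ [3247, 3145, 1929, 6930, 2387, 8977]
— Period 3 —
Births: 1929 × 0.179 = 345 ; 2387 × 0.313 = 747 → total 1092
Band 2: 3247 × 0.975 = 3166
Band 3: 3145 × 0.965 = 3035
Band 4: 1929 × 0.964 = 1860
Band 5: 6930 × 0.971 = 6729
Band 6: 2387 × 0.947 + 8977 × 0.308 = 2260 + 2765 = 5025
→ [1092, 3166, 3035, 1860, 6729, 5025]

1092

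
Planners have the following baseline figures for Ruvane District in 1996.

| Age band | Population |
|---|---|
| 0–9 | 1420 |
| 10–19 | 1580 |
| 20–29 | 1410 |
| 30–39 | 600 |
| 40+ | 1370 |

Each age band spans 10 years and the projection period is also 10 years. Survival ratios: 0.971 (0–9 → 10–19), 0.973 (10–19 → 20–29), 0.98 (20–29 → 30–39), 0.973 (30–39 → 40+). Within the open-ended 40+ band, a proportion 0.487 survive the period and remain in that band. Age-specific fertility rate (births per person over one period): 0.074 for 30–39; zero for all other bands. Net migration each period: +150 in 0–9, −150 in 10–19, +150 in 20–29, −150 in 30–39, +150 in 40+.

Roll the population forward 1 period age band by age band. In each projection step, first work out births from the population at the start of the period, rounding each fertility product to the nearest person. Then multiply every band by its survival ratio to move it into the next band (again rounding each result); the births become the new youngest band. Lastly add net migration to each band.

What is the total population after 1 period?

(Groups numbered youngest = 1 to oldest = 5.)
After projecting period 1:
Births: 600 × 0.074 = 44
Group 2: 1420 × 0.971 = 1379
Group 3: 1580 × 0.973 = 1537
Group 4: 1410 × 0.98 = 1382
Group 5: 600 × 0.973 + 1370 × 0.487 = 584 + 667 = 1251
Net migration: Group 1 + 150 → 194; Group 2 − 150 → 1229; Group 3 + 150 → 1687; Group 4 − 150 → 1232; Group 5 + 150 → 1401
→ [194, 1229, 1687, 1232, 1401]
Total after period 1: 194 + 1229 + 1687 + 1232 + 1401 = 5743

5743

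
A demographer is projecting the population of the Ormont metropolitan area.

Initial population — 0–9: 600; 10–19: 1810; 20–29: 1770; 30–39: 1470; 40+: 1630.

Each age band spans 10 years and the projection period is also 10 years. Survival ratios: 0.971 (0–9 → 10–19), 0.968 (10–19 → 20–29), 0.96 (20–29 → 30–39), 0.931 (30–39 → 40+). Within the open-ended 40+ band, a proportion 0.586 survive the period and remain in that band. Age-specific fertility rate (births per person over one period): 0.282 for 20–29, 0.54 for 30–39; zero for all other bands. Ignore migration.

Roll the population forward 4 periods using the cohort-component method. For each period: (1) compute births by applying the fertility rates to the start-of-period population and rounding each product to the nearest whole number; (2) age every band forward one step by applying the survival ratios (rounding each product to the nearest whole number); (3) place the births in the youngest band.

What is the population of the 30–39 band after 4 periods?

Numbering the bands 1..5 from youngest to oldest:
Period 1:
Births: 1770 × 0.282 = 499, 1470 × 0.54 = 794 ⇒ total 1293
Band 2: 600 × 0.971 = 583
Band 3: 1810 × 0.968 = 1752
Band 4: 1770 × 0.96 = 1699
Band 5: 1470 × 0.931 + 1630 × 0.586 = 1369 + 955 = 2324
→ [1293, 583, 1752, 1699, 2324]
Period 2:
Births: 1752 × 0.282 = 494, 1699 × 0.54 = 917 ⇒ total 1411
Band 2: 1293 × 0.971 = 1256
Band 3: 583 × 0.968 = 564
Band 4: 1752 × 0.96 = 1682
Band 5: 1699 × 0.931 + 2324 × 0.586 = 1582 + 1362 = 2944
→ [1411, 1256, 564, 1682, 2944]
Period 3:
Births: 564 × 0.282 = 159, 1682 × 0.54 = 908 ⇒ total 1067
Band 2: 1411 × 0.971 = 1370
Band 3: 1256 × 0.968 = 1216
Band 4: 564 × 0.96 = 541
Band 5: 1682 × 0.931 + 2944 × 0.586 = 1566 + 1725 = 3291
→ [1067, 1370, 1216, 541, 3291]
Period 4:
Births: 1216 × 0.282 = 343, 541 × 0.54 = 292 ⇒ total 635
Band 2: 1067 × 0.971 = 1036
Band 3: 1370 × 0.968 = 1326
Band 4: 1216 × 0.96 = 1167
Band 5: 541 × 0.931 + 3291 × 0.586 = 504 + 1929 = 2433
→ [635, 1036, 1326, 1167, 2433]

1167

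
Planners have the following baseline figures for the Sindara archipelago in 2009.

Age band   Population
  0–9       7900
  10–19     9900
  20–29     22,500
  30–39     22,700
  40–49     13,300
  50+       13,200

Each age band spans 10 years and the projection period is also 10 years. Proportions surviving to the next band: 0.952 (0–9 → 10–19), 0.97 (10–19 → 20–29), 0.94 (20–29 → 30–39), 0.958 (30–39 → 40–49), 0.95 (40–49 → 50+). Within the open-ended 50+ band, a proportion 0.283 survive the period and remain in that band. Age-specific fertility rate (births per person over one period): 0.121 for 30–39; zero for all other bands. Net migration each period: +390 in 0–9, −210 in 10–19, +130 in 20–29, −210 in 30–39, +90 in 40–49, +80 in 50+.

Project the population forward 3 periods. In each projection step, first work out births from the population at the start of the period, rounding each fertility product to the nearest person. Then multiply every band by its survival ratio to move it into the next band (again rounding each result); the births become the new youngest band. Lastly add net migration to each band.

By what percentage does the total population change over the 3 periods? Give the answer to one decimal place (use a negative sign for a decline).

-45.8

— Period 1 —
Births: 22700 × 0.121 = 2747
10–19: 7900 × 0.952 = 7521
20–29: 9900 × 0.97 = 9603
30–39: 22500 × 0.94 = 21150
40–49: 22700 × 0.958 = 21747
50+: 13300 × 0.95 + 13200 × 0.283 = 12635 + 3736 = 16371
Net migration: 0–9 + 390 → 3137; 10–19 − 210 → 7311; 20–29 + 130 → 9733; 30–39 − 210 → 20940; 40–49 + 90 → 21837; 50+ + 80 → 16451
End of period: [3137, 7311, 9733, 20940, 21837, 16451]
— Period 2 —
Births: 20940 × 0.121 = 2534
10–19: 3137 × 0.952 = 2986
20–29: 7311 × 0.97 = 7092
30–39: 9733 × 0.94 = 9149
40–49: 20940 × 0.958 = 20061
50+: 21837 × 0.95 + 16451 × 0.283 = 20745 + 4656 = 25401
Net migration: 0–9 + 390 → 2924; 10–19 − 210 → 2776; 20–29 + 130 → 7222; 30–39 − 210 → 8939; 40–49 + 90 → 20151; 50+ + 80 → 25481
End of period: [2924, 2776, 7222, 8939, 20151, 25481]
— Period 3 —
Births: 8939 × 0.121 = 1082
10–19: 2924 × 0.952 = 2784
20–29: 2776 × 0.97 = 2693
30–39: 7222 × 0.94 = 6789
40–49: 8939 × 0.958 = 8564
50+: 20151 × 0.95 + 25481 × 0.283 = 19143 + 7211 = 26354
Net migration: 0–9 + 390 → 1472; 10–19 − 210 → 2574; 20–29 + 130 → 2823; 30–39 − 210 → 6579; 40–49 + 90 → 8654; 50+ + 80 → 26434
End of period: [1472, 2574, 2823, 6579, 8654, 26434]
Total: 89500 → 48536; change = -40964; percentage change = -45.8%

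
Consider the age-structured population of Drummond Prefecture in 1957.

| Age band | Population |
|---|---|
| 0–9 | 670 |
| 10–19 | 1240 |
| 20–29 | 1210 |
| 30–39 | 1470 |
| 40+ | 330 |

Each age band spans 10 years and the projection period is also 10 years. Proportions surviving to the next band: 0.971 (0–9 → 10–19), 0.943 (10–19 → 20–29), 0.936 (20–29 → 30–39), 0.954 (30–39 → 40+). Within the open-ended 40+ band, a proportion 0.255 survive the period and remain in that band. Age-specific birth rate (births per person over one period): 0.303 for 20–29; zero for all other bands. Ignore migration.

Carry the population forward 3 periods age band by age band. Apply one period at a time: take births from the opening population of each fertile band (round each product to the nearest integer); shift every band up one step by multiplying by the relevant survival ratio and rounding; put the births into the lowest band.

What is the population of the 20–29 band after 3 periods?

336

[period 1]
Births: 1210 × 0.303 = 367
10–19: 670 × 0.971 = 651
20–29: 1240 × 0.943 = 1169
30–39: 1210 × 0.936 = 1133
40+: 1470 × 0.954 + 330 × 0.255 = 1402 + 84 = 1486
Population now: 0–9=367, 10–19=651, 20–29=1169, 30–39=1133, 40+=1486
[period 2]
Births: 1169 × 0.303 = 354
10–19: 367 × 0.971 = 356
20–29: 651 × 0.943 = 614
30–39: 1169 × 0.936 = 1094
40+: 1133 × 0.954 + 1486 × 0.255 = 1081 + 379 = 1460
Population now: 0–9=354, 10–19=356, 20–29=614, 30–39=1094, 40+=1460
[period 3]
Births: 614 × 0.303 = 186
10–19: 354 × 0.971 = 344
20–29: 356 × 0.943 = 336
30–39: 614 × 0.936 = 575
40+: 1094 × 0.954 + 1460 × 0.255 = 1044 + 372 = 1416
Population now: 0–9=186, 10–19=344, 20–29=336, 30–39=575, 40+=1416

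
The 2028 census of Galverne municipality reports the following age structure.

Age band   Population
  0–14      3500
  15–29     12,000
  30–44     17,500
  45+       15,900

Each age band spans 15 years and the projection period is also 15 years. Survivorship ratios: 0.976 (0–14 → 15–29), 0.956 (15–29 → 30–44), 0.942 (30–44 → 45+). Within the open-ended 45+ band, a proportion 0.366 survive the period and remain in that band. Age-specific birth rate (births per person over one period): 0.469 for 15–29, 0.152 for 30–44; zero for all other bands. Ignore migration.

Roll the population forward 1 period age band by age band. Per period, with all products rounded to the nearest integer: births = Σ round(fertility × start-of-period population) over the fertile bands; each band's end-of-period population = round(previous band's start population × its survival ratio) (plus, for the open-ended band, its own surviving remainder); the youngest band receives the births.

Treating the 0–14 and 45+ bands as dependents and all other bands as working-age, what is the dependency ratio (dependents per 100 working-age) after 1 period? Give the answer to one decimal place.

205.5

Period 1.
Births: 12000 × 0.469 = 5628, 17500 × 0.152 = 2660 → total 8288
15–29: 3500 × 0.976 = 3416
30–44: 12000 × 0.956 = 11472
45+: 17500 × 0.942 + 15900 × 0.366 = 16485 + 5819 = 22304
→ [8288, 3416, 11472, 22304]
Dependents (band 0–14 + band 45+) = 8288 + 22304 = 30592; working-age = 14888; ratio = 30592/14888 × 100 = 205.5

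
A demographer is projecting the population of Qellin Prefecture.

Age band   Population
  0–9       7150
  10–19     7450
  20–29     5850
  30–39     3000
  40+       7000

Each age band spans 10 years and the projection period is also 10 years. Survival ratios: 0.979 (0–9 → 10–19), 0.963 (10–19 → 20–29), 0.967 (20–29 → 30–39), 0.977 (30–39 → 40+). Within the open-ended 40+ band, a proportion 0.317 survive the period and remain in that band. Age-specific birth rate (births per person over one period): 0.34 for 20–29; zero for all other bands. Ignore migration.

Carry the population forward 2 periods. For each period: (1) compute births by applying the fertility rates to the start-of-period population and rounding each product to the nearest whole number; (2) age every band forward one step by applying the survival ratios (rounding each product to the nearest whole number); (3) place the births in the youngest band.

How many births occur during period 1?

Period 1:
Births: 5850 × 0.34 = 1989
10–19: 7150 × 0.979 = 7000
20–29: 7450 × 0.963 = 7174
30–39: 5850 × 0.967 = 5657
40+: 3000 × 0.977 + 7000 × 0.317 = 2931 + 2219 = 5150
Giving 1989 / 7000 / 7174 / 5657 / 5150.

1989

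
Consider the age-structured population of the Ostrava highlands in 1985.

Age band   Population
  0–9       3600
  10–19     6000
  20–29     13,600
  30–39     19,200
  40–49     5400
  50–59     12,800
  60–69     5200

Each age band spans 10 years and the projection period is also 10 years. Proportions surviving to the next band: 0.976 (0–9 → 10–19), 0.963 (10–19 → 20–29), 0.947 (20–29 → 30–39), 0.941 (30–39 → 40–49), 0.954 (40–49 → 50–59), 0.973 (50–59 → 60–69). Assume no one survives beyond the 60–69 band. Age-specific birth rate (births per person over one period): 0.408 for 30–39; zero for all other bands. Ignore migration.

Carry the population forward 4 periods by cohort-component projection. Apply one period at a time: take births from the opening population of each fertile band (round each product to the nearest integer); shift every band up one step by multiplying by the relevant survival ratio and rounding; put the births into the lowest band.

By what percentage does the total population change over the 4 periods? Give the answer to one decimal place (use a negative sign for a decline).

-47.5

Call the bands 1 to 7, youngest first.
— Period 1 —
Births: 19200 * 0.408 = 7834
Band 2: 3600 * 0.976 = 3514
Band 3: 6000 * 0.963 = 5778
Band 4: 13600 * 0.947 = 12879
Band 5: 19200 * 0.941 = 18067
Band 6: 5400 * 0.954 = 5152
Band 7: 12800 * 0.973 = 12454
Giving 7834 / 3514 / 5778 / 12879 / 18067 / 5152 / 12454.
— Period 2 —
Births: 12879 * 0.408 = 5255
Band 2: 7834 * 0.976 = 7646
Band 3: 3514 * 0.963 = 3384
Band 4: 5778 * 0.947 = 5472
Band 5: 12879 * 0.941 = 12119
Band 6: 18067 * 0.954 = 17236
Band 7: 5152 * 0.973 = 5013
Giving 5255 / 7646 / 3384 / 5472 / 12119 / 17236 / 5013.
— Period 3 —
Births: 5472 * 0.408 = 2233
Band 2: 5255 * 0.976 = 5129
Band 3: 7646 * 0.963 = 7363
Band 4: 3384 * 0.947 = 3205
Band 5: 5472 * 0.941 = 5149
Band 6: 12119 * 0.954 = 11562
Band 7: 17236 * 0.973 = 16771
Giving 2233 / 5129 / 7363 / 3205 / 5149 / 11562 / 16771.
— Period 4 —
Births: 3205 * 0.408 = 1308
Band 2: 2233 * 0.976 = 2179
Band 3: 5129 * 0.963 = 4939
Band 4: 7363 * 0.947 = 6973
Band 5: 3205 * 0.941 = 3016
Band 6: 5149 * 0.954 = 4912
Band 7: 11562 * 0.973 = 11250
Giving 1308 / 2179 / 4939 / 6973 / 3016 / 4912 / 11250.
Total: 65800 → 34577; change = -31223; percentage change = -47.5%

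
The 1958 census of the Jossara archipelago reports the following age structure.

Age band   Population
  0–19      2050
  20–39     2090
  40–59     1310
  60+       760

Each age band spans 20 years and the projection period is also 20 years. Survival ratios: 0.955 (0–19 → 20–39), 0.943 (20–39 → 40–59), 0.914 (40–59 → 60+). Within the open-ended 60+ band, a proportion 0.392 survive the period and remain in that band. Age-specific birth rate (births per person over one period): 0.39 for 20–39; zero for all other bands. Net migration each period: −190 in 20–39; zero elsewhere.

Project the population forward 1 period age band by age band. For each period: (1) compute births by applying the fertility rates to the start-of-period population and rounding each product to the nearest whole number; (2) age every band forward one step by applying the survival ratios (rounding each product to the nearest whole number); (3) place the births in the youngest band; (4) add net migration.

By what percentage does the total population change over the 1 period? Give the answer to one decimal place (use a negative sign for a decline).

Call the bands 1 to 4, youngest first.
— Period 1 —
Births: 2090 × 0.39 = 815
Band 2: 2050 × 0.955 = 1958
Band 3: 2090 × 0.943 = 1971
Band 4: 1310 × 0.914 + 760 × 0.392 = 1197 + 298 = 1495
Net migration: Band 2 − 190 → 1768
End of period: [815, 1768, 1971, 1495]
Total: 6210 → 6049; change = -161; percentage change = -2.6%

-2.6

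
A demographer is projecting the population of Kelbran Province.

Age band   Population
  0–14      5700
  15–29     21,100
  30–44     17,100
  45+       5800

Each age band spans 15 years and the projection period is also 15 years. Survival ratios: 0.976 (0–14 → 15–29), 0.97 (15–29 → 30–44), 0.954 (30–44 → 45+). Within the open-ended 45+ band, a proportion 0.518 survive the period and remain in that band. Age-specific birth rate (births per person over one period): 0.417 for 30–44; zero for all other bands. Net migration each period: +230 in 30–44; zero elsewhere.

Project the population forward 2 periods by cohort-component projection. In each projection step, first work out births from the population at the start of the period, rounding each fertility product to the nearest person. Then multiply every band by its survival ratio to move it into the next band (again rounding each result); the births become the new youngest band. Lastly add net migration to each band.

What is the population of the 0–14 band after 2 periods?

8631

(Groups numbered youngest = 1 to oldest = 4.)
Period 1.
Births: 17100 × 0.417 = 7131
Group 2: 5700 × 0.976 = 5563
Group 3: 21100 × 0.97 = 20467
Group 4: 17100 × 0.954 + 5800 × 0.518 = 16313 + 3004 = 19317
Net migration: Group 3 + 230 → 20697
→ [7131, 5563, 20697, 19317]
Period 2.
Births: 20697 × 0.417 = 8631
Group 2: 7131 × 0.976 = 6960
Group 3: 5563 × 0.97 = 5396
Group 4: 20697 × 0.954 + 19317 × 0.518 = 19745 + 10006 = 29751
Net migration: Group 3 + 230 → 5626
→ [8631, 6960, 5626, 29751]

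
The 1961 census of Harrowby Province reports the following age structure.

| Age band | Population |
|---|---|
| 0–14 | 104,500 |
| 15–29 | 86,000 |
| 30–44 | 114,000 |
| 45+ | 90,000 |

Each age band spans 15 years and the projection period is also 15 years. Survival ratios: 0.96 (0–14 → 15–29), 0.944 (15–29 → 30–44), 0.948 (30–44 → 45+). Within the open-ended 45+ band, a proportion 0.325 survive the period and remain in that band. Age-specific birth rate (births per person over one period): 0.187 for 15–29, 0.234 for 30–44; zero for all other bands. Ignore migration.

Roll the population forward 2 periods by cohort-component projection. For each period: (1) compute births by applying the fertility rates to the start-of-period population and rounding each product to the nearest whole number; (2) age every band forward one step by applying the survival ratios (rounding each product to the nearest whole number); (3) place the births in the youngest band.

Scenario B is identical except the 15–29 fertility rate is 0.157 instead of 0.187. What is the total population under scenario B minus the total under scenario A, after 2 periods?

-5487

After projecting period 1:
Births: 86000 × 0.187 = 16082 ; 114000 × 0.234 = 26676 → 42758
15–29: 104500 × 0.96 = 100320
30–44: 86000 × 0.944 = 81184
45+: 114000 × 0.948 + 90000 × 0.325 = 108072 + 29250 = 137322
Giving 42758 / 100320 / 81184 / 137322.
After projecting period 2:
Births: 100320 × 0.187 = 18760 ; 81184 × 0.234 = 18997 → 37757
15–29: 42758 × 0.96 = 41048
30–44: 100320 × 0.944 = 94702
45+: 81184 × 0.948 + 137322 × 0.325 = 76962 + 44630 = 121592
Giving 37757 / 41048 / 94702 / 121592.
Scenario A total after 2 periods: 295099
Scenario B projection —
After projecting period 1:
Births: 86000 × 0.157 = 13502 ; 114000 × 0.234 = 26676 → 40178
15–29: 104500 × 0.96 = 100320
30–44: 86000 × 0.944 = 81184
45+: 114000 × 0.948 + 90000 × 0.325 = 108072 + 29250 = 137322
Giving 40178 / 100320 / 81184 / 137322.
After projecting period 2:
Births: 100320 × 0.157 = 15750 ; 81184 × 0.234 = 18997 → 34747
15–29: 40178 × 0.96 = 38571
30–44: 100320 × 0.944 = 94702
45+: 81184 × 0.948 + 137322 × 0.325 = 76962 + 44630 = 121592
Giving 34747 / 38571 / 94702 / 121592.
Scenario B total after 2 periods: 289612
Difference B − A = 289612 − 295099 = -5487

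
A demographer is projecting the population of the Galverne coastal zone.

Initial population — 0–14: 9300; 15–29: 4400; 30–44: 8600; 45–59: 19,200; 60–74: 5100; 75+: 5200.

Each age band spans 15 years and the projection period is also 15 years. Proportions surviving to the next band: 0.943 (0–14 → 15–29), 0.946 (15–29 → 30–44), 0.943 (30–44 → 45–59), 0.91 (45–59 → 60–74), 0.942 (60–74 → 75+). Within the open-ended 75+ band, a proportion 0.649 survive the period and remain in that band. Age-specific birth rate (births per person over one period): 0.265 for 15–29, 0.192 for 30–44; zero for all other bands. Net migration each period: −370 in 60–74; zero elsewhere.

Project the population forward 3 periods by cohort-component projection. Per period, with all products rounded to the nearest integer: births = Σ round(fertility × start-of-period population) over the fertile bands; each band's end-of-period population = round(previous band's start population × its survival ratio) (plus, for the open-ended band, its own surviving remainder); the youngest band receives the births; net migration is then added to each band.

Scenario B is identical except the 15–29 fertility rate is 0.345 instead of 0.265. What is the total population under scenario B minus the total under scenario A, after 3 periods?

1303

Period 1.
Births: 4400 × 0.265 = 1166  |  8600 × 0.192 = 1651 → 2817
15–29: 9300 × 0.943 = 8770
30–44: 4400 × 0.946 = 4162
45–59: 8600 × 0.943 = 8110
60–74: 19200 × 0.91 = 17472
75+: 5100 × 0.942 + 5200 × 0.649 = 4804 + 3375 = 8179
Net migration: 60–74 − 370 → 17102
Giving 2817 / 8770 / 4162 / 8110 / 17102 / 8179.
Period 2.
Births: 8770 × 0.265 = 2324  |  4162 × 0.192 = 799 → 3123
15–29: 2817 × 0.943 = 2656
30–44: 8770 × 0.946 = 8296
45–59: 4162 × 0.943 = 3925
60–74: 8110 × 0.91 = 7380
75+: 17102 × 0.942 + 8179 × 0.649 = 16110 + 5308 = 21418
Net migration: 60–74 − 370 → 7010
Giving 3123 / 2656 / 8296 / 3925 / 7010 / 21418.
Period 3.
Births: 2656 × 0.265 = 704  |  8296 × 0.192 = 1593 → 2297
15–29: 3123 × 0.943 = 2945
30–44: 2656 × 0.946 = 2513
45–59: 8296 × 0.943 = 7823
60–74: 3925 × 0.91 = 3572
75+: 7010 × 0.942 + 21418 × 0.649 = 6603 + 13900 = 20503
Net migration: 60–74 − 370 → 3202
Giving 2297 / 2945 / 2513 / 7823 / 3202 / 20503.
Scenario A total after 3 periods: 39283
Scenario B projection —
Period 1.
Births: 4400 × 0.345 = 1518  |  8600 × 0.192 = 1651 → 3169
15–29: 9300 × 0.943 = 8770
30–44: 4400 × 0.946 = 4162
45–59: 8600 × 0.943 = 8110
60–74: 19200 × 0.91 = 17472
75+: 5100 × 0.942 + 5200 × 0.649 = 4804 + 3375 = 8179
Net migration: 60–74 − 370 → 17102
Giving 3169 / 8770 / 4162 / 8110 / 17102 / 8179.
Period 2.
Births: 8770 × 0.345 = 3026  |  4162 × 0.192 = 799 → 3825
15–29: 3169 × 0.943 = 2988
30–44: 8770 × 0.946 = 8296
45–59: 4162 × 0.943 = 3925
60–74: 8110 × 0.91 = 7380
75+: 17102 × 0.942 + 8179 × 0.649 = 16110 + 5308 = 21418
Net migration: 60–74 − 370 → 7010
Giving 3825 / 2988 / 8296 / 3925 / 7010 / 21418.
Period 3.
Births: 2988 × 0.345 = 1031  |  8296 × 0.192 = 1593 → 2624
15–29: 3825 × 0.943 = 3607
30–44: 2988 × 0.946 = 2827
45–59: 8296 × 0.943 = 7823
60–74: 3925 × 0.91 = 3572
75+: 7010 × 0.942 + 21418 × 0.649 = 6603 + 13900 = 20503
Net migration: 60–74 − 370 → 3202
Giving 2624 / 3607 / 2827 / 7823 / 3202 / 20503.
Scenario B total after 3 periods: 40586
Difference B − A = 40586 − 39283 = 1303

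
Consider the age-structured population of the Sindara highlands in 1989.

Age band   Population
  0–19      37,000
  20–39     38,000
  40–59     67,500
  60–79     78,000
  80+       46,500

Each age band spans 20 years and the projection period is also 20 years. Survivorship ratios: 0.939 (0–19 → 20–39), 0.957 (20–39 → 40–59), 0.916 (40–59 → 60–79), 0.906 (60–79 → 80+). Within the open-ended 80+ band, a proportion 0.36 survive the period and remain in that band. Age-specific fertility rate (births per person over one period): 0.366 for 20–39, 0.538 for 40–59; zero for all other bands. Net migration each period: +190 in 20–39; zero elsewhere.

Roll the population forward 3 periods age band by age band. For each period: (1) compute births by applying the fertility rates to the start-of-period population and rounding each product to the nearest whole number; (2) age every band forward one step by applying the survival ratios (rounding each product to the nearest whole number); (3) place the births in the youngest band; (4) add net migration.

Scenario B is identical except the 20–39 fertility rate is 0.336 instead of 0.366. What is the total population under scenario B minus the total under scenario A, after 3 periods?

-3788

[period 1]
Births: 38000 × 0.366 = 13908, 67500 × 0.538 = 36315 — total 50223
20–39: 37000 × 0.939 = 34743
40–59: 38000 × 0.957 = 36366
60–79: 67500 × 0.916 = 61830
80+: 78000 × 0.906 + 46500 × 0.36 = 70668 + 16740 = 87408
Net migration: 20–39 + 190 → 34933
End of period: [50223, 34933, 36366, 61830, 87408]
[period 2]
Births: 34933 × 0.366 = 12785, 36366 × 0.538 = 19565 — total 32350
20–39: 50223 × 0.939 = 47159
40–59: 34933 × 0.957 = 33431
60–79: 36366 × 0.916 = 33311
80+: 61830 × 0.906 + 87408 × 0.36 = 56018 + 31467 = 87485
Net migration: 20–39 + 190 → 47349
End of period: [32350, 47349, 33431, 33311, 87485]
[period 3]
Births: 47349 × 0.366 = 17330, 33431 × 0.538 = 17986 — total 35316
20–39: 32350 × 0.939 = 30377
40–59: 47349 × 0.957 = 45313
60–79: 33431 × 0.916 = 30623
80+: 33311 × 0.906 + 87485 × 0.36 = 30180 + 31495 = 61675
Net migration: 20–39 + 190 → 30567
End of period: [35316, 30567, 45313, 30623, 61675]
Scenario A total after 3 periods: 203494
Scenario B projection —
[period 1]
Births: 38000 × 0.336 = 12768, 67500 × 0.538 = 36315 — total 49083
20–39: 37000 × 0.939 = 34743
40–59: 38000 × 0.957 = 36366
60–79: 67500 × 0.916 = 61830
80+: 78000 × 0.906 + 46500 × 0.36 = 70668 + 16740 = 87408
Net migration: 20–39 + 190 → 34933
End of period: [49083, 34933, 36366, 61830, 87408]
[period 2]
Births: 34933 × 0.336 = 11737, 36366 × 0.538 = 19565 — total 31302
20–39: 49083 × 0.939 = 46089
40–59: 34933 × 0.957 = 33431
60–79: 36366 × 0.916 = 33311
80+: 61830 × 0.906 + 87408 × 0.36 = 56018 + 31467 = 87485
Net migration: 20–39 + 190 → 46279
End of period: [31302, 46279, 33431, 33311, 87485]
[period 3]
Births: 46279 × 0.336 = 15550, 33431 × 0.538 = 17986 — total 33536
20–39: 31302 × 0.939 = 29393
40–59: 46279 × 0.957 = 44289
60–79: 33431 × 0.916 = 30623
80+: 33311 × 0.906 + 87485 × 0.36 = 30180 + 31495 = 61675
Net migration: 20–39 + 190 → 29583
End of period: [33536, 29583, 44289, 30623, 61675]
Scenario B total after 3 periods: 199706
Difference B − A = 199706 − 203494 = -3788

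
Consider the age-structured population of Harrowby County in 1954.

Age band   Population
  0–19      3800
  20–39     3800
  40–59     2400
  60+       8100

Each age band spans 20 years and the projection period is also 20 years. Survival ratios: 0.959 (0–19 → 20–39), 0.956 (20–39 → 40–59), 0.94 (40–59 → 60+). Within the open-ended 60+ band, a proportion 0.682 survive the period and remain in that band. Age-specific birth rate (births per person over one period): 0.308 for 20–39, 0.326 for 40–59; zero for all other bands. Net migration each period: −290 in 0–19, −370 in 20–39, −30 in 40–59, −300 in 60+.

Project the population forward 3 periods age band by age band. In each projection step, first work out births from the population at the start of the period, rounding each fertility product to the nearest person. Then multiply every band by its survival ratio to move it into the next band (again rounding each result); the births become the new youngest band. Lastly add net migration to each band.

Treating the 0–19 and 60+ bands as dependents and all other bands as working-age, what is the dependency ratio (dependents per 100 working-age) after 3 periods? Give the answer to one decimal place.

359.6

Period 1:
Births: 3800 × 0.308 = 1170, 2400 × 0.326 = 782 → total 1952
20–39: 3800 × 0.959 = 3644
40–59: 3800 × 0.956 = 3633
60+: 2400 × 0.94 + 8100 × 0.682 = 2256 + 5524 = 7780
Net migration: 0–19 − 290 → 1662; 20–39 − 370 → 3274; 40–59 − 30 → 3603; 60+ − 300 → 7480
→ [1662, 3274, 3603, 7480]
Period 2:
Births: 3274 × 0.308 = 1008, 3603 × 0.326 = 1175 → total 2183
20–39: 1662 × 0.959 = 1594
40–59: 3274 × 0.956 = 3130
60+: 3603 × 0.94 + 7480 × 0.682 = 3387 + 5101 = 8488
Net migration: 0–19 − 290 → 1893; 20–39 − 370 → 1224; 40–59 − 30 → 3100; 60+ − 300 → 8188
→ [1893, 1224, 3100, 8188]
Period 3:
Births: 1224 × 0.308 = 377, 3100 × 0.326 = 1011 → total 1388
20–39: 1893 × 0.959 = 1815
40–59: 1224 × 0.956 = 1170
60+: 3100 × 0.94 + 8188 × 0.682 = 2914 + 5584 = 8498
Net migration: 0–19 − 290 → 1098; 20–39 − 370 → 1445; 40–59 − 30 → 1140; 60+ − 300 → 8198
→ [1098, 1445, 1140, 8198]
Dependents (band 0–19 + band 60+) = 1098 + 8198 = 9296; working-age = 2585; ratio = 9296/2585 × 100 = 359.6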